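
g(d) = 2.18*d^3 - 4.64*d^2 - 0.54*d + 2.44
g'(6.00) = 179.22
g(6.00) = 303.04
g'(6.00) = 179.22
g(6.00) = 303.04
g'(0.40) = -3.21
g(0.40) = 1.62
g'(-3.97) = 139.38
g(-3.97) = -204.95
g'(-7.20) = 405.31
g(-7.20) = -1047.89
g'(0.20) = -2.13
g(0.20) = 2.16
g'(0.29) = -2.68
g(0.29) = 1.95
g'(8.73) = 416.88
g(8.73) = 1094.54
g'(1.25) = -1.92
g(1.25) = -1.23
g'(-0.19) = 1.46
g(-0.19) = 2.36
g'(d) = 6.54*d^2 - 9.28*d - 0.54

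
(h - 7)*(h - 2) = h^2 - 9*h + 14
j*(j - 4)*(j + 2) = j^3 - 2*j^2 - 8*j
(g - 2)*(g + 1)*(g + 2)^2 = g^4 + 3*g^3 - 2*g^2 - 12*g - 8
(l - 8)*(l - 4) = l^2 - 12*l + 32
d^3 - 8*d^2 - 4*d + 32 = (d - 8)*(d - 2)*(d + 2)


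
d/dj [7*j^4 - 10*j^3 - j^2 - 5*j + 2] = 28*j^3 - 30*j^2 - 2*j - 5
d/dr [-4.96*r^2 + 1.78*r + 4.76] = 1.78 - 9.92*r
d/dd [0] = 0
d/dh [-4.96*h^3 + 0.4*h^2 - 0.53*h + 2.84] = -14.88*h^2 + 0.8*h - 0.53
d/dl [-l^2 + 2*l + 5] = 2 - 2*l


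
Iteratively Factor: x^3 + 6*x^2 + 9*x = (x)*(x^2 + 6*x + 9) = x*(x + 3)*(x + 3)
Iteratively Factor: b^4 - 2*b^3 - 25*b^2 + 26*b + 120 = (b + 4)*(b^3 - 6*b^2 - b + 30) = (b - 5)*(b + 4)*(b^2 - b - 6) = (b - 5)*(b + 2)*(b + 4)*(b - 3)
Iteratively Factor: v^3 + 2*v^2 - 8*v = (v)*(v^2 + 2*v - 8) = v*(v + 4)*(v - 2)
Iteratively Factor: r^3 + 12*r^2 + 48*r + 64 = (r + 4)*(r^2 + 8*r + 16) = (r + 4)^2*(r + 4)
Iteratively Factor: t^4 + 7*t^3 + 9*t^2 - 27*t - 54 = (t + 3)*(t^3 + 4*t^2 - 3*t - 18) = (t - 2)*(t + 3)*(t^2 + 6*t + 9) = (t - 2)*(t + 3)^2*(t + 3)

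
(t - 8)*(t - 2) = t^2 - 10*t + 16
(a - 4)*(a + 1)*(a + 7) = a^3 + 4*a^2 - 25*a - 28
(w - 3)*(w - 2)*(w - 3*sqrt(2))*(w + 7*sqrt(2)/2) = w^4 - 5*w^3 + sqrt(2)*w^3/2 - 15*w^2 - 5*sqrt(2)*w^2/2 + 3*sqrt(2)*w + 105*w - 126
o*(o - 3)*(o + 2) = o^3 - o^2 - 6*o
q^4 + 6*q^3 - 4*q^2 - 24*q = q*(q - 2)*(q + 2)*(q + 6)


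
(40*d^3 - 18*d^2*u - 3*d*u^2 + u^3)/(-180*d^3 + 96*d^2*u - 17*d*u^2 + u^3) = (-8*d^2 + 2*d*u + u^2)/(36*d^2 - 12*d*u + u^2)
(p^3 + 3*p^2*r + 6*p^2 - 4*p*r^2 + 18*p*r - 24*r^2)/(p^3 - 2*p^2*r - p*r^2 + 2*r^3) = (p^2 + 4*p*r + 6*p + 24*r)/(p^2 - p*r - 2*r^2)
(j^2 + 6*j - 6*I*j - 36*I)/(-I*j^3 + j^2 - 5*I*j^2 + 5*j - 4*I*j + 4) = (I*j^2 + 6*j*(1 + I) + 36)/(j^3 + j^2*(5 + I) + j*(4 + 5*I) + 4*I)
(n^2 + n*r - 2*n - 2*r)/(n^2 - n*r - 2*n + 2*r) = (-n - r)/(-n + r)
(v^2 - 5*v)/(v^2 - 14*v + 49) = v*(v - 5)/(v^2 - 14*v + 49)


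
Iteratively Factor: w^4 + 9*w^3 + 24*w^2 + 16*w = (w + 4)*(w^3 + 5*w^2 + 4*w) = w*(w + 4)*(w^2 + 5*w + 4) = w*(w + 1)*(w + 4)*(w + 4)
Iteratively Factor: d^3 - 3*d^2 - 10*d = (d)*(d^2 - 3*d - 10) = d*(d + 2)*(d - 5)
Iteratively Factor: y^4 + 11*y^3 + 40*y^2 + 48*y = (y + 4)*(y^3 + 7*y^2 + 12*y) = (y + 3)*(y + 4)*(y^2 + 4*y) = y*(y + 3)*(y + 4)*(y + 4)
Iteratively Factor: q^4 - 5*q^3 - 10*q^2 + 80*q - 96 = (q - 2)*(q^3 - 3*q^2 - 16*q + 48) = (q - 3)*(q - 2)*(q^2 - 16) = (q - 4)*(q - 3)*(q - 2)*(q + 4)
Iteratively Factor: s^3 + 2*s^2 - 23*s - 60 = (s + 4)*(s^2 - 2*s - 15) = (s + 3)*(s + 4)*(s - 5)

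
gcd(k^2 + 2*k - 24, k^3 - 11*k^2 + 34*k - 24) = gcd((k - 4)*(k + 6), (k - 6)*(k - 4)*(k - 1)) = k - 4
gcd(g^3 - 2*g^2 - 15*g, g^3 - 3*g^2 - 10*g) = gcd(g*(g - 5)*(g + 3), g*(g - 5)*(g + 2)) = g^2 - 5*g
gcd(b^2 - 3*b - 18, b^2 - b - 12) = b + 3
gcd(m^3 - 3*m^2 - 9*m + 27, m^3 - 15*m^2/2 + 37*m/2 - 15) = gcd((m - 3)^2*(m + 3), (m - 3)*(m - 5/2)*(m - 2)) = m - 3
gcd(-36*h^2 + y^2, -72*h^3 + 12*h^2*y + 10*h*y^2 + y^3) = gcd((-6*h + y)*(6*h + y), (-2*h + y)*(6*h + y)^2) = 6*h + y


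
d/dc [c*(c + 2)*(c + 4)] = 3*c^2 + 12*c + 8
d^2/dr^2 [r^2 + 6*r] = 2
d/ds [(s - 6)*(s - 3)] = 2*s - 9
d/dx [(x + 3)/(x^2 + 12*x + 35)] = (x^2 + 12*x - 2*(x + 3)*(x + 6) + 35)/(x^2 + 12*x + 35)^2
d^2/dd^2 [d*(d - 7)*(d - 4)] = 6*d - 22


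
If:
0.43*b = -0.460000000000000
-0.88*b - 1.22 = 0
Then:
No Solution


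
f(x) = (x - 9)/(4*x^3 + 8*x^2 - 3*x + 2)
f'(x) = (x - 9)*(-12*x^2 - 16*x + 3)/(4*x^3 + 8*x^2 - 3*x + 2)^2 + 1/(4*x^3 + 8*x^2 - 3*x + 2) = (4*x^3 + 8*x^2 - 3*x - (x - 9)*(12*x^2 + 16*x - 3) + 2)/(4*x^3 + 8*x^2 - 3*x + 2)^2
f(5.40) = -0.00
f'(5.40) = 0.00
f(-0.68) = -1.49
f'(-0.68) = -1.77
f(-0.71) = -1.44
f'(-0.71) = -1.63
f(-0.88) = -1.22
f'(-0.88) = -1.05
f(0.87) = -1.01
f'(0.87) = 2.62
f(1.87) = -0.14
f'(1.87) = 0.21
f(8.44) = -0.00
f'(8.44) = 0.00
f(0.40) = -3.68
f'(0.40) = 8.81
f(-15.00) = 0.00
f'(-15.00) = 0.00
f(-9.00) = 0.01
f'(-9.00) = 0.00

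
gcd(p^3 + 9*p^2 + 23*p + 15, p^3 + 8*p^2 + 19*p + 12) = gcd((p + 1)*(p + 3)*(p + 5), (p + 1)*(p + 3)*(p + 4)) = p^2 + 4*p + 3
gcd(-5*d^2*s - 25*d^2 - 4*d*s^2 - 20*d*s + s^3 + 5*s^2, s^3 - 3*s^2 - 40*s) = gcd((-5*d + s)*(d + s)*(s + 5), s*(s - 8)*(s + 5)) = s + 5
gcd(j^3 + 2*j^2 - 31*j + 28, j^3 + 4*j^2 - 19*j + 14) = j^2 + 6*j - 7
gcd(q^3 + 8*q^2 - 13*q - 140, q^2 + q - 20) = q^2 + q - 20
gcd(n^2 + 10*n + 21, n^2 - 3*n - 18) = n + 3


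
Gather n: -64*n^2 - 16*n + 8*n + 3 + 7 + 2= -64*n^2 - 8*n + 12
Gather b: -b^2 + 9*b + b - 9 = -b^2 + 10*b - 9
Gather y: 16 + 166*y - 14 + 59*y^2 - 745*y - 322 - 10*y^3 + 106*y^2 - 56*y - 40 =-10*y^3 + 165*y^2 - 635*y - 360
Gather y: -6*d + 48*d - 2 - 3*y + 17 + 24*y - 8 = 42*d + 21*y + 7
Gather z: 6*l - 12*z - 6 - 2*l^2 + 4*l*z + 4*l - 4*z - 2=-2*l^2 + 10*l + z*(4*l - 16) - 8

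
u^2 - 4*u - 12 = (u - 6)*(u + 2)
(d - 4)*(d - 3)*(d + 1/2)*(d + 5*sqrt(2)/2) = d^4 - 13*d^3/2 + 5*sqrt(2)*d^3/2 - 65*sqrt(2)*d^2/4 + 17*d^2/2 + 6*d + 85*sqrt(2)*d/4 + 15*sqrt(2)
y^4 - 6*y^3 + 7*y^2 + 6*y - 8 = (y - 4)*(y - 2)*(y - 1)*(y + 1)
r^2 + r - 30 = (r - 5)*(r + 6)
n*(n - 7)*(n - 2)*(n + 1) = n^4 - 8*n^3 + 5*n^2 + 14*n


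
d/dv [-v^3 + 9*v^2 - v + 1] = -3*v^2 + 18*v - 1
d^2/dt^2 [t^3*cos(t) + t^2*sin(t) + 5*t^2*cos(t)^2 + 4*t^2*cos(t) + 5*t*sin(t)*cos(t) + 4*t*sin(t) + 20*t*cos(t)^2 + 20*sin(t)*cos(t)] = -t^3*cos(t) - 7*t^2*sin(t) - 4*t^2*cos(t) - 10*t^2*cos(2*t) - 20*t*sin(t) - 30*t*sin(2*t) + 10*t*cos(t) - 40*t*cos(2*t) + 2*sin(t) - 80*sin(2*t) + 16*cos(t) + 15*cos(2*t) + 5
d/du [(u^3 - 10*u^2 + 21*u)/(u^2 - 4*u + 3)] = (u^2 - 2*u + 7)/(u^2 - 2*u + 1)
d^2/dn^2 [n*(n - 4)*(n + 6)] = 6*n + 4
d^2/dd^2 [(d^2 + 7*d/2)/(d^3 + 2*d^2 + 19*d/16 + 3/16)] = 16*(512*d^6 + 5376*d^5 + 8928*d^4 + 3152*d^3 - 2592*d^2 - 2016*d - 381)/(4096*d^9 + 24576*d^8 + 63744*d^7 + 93440*d^6 + 84912*d^5 + 49344*d^4 + 18235*d^3 + 4113*d^2 + 513*d + 27)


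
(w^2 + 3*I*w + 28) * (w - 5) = w^3 - 5*w^2 + 3*I*w^2 + 28*w - 15*I*w - 140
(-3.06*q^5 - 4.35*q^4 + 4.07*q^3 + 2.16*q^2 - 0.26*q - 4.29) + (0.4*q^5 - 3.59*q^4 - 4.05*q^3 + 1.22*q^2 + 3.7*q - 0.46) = -2.66*q^5 - 7.94*q^4 + 0.0200000000000005*q^3 + 3.38*q^2 + 3.44*q - 4.75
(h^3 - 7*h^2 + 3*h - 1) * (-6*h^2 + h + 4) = -6*h^5 + 43*h^4 - 21*h^3 - 19*h^2 + 11*h - 4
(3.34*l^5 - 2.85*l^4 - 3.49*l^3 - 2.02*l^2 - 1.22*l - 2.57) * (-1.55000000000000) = -5.177*l^5 + 4.4175*l^4 + 5.4095*l^3 + 3.131*l^2 + 1.891*l + 3.9835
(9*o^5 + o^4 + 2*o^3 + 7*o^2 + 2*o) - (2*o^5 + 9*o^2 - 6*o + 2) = 7*o^5 + o^4 + 2*o^3 - 2*o^2 + 8*o - 2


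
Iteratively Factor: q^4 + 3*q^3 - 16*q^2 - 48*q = (q - 4)*(q^3 + 7*q^2 + 12*q) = q*(q - 4)*(q^2 + 7*q + 12) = q*(q - 4)*(q + 4)*(q + 3)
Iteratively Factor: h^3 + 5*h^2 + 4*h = (h + 4)*(h^2 + h) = h*(h + 4)*(h + 1)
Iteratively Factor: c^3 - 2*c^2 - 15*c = (c + 3)*(c^2 - 5*c) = (c - 5)*(c + 3)*(c)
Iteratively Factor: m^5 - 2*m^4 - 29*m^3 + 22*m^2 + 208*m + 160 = (m + 4)*(m^4 - 6*m^3 - 5*m^2 + 42*m + 40) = (m + 1)*(m + 4)*(m^3 - 7*m^2 + 2*m + 40) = (m - 4)*(m + 1)*(m + 4)*(m^2 - 3*m - 10) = (m - 4)*(m + 1)*(m + 2)*(m + 4)*(m - 5)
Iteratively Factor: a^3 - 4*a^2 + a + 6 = (a + 1)*(a^2 - 5*a + 6) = (a - 2)*(a + 1)*(a - 3)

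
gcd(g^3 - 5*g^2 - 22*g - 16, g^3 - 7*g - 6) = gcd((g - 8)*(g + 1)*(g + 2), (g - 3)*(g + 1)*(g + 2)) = g^2 + 3*g + 2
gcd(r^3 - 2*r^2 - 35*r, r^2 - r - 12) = 1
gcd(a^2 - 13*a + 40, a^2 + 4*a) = 1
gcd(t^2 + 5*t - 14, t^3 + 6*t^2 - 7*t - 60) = 1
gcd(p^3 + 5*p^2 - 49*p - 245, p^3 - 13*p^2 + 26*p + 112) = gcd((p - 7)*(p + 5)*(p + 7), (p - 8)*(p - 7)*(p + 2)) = p - 7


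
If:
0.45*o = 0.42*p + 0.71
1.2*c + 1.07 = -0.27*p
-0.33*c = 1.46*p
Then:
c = -0.94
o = 1.78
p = 0.21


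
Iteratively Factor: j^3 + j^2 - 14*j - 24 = (j - 4)*(j^2 + 5*j + 6) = (j - 4)*(j + 2)*(j + 3)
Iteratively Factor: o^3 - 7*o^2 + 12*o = (o)*(o^2 - 7*o + 12) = o*(o - 3)*(o - 4)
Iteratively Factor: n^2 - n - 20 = (n - 5)*(n + 4)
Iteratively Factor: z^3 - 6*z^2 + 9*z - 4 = (z - 1)*(z^2 - 5*z + 4) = (z - 4)*(z - 1)*(z - 1)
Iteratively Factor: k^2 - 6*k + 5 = (k - 5)*(k - 1)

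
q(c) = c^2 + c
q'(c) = 2*c + 1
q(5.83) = 39.82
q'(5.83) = 12.66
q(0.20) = 0.24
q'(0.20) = 1.40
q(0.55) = 0.85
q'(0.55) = 2.10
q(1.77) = 4.90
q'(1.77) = 4.54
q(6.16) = 44.11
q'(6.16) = 13.32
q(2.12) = 6.61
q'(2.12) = 5.24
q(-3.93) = 11.51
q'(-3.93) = -6.86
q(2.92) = 11.45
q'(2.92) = 6.84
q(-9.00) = 72.00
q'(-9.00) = -17.00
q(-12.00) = 132.00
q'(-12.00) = -23.00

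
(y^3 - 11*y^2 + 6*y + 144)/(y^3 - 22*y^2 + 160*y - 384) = (y + 3)/(y - 8)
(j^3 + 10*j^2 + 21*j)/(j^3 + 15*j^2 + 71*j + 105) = j/(j + 5)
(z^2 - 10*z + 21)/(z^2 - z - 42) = (z - 3)/(z + 6)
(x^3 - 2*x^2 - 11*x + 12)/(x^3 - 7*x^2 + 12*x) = (x^2 + 2*x - 3)/(x*(x - 3))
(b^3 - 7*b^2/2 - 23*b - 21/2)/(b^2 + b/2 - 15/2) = (2*b^2 - 13*b - 7)/(2*b - 5)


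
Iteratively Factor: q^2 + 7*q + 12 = (q + 3)*(q + 4)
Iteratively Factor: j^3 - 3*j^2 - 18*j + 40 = (j + 4)*(j^2 - 7*j + 10) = (j - 2)*(j + 4)*(j - 5)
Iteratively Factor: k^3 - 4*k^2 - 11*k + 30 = (k + 3)*(k^2 - 7*k + 10) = (k - 5)*(k + 3)*(k - 2)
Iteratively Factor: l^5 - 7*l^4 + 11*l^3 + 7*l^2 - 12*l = (l - 4)*(l^4 - 3*l^3 - l^2 + 3*l) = (l - 4)*(l - 3)*(l^3 - l) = (l - 4)*(l - 3)*(l - 1)*(l^2 + l) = l*(l - 4)*(l - 3)*(l - 1)*(l + 1)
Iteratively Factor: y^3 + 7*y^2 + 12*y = (y + 3)*(y^2 + 4*y) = y*(y + 3)*(y + 4)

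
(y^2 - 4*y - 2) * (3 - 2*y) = -2*y^3 + 11*y^2 - 8*y - 6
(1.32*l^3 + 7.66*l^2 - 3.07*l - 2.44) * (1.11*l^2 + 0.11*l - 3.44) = 1.4652*l^5 + 8.6478*l^4 - 7.1059*l^3 - 29.3965*l^2 + 10.2924*l + 8.3936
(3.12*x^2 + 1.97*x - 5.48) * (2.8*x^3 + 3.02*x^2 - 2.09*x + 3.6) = 8.736*x^5 + 14.9384*x^4 - 15.9154*x^3 - 9.4349*x^2 + 18.5452*x - 19.728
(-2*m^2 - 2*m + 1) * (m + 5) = -2*m^3 - 12*m^2 - 9*m + 5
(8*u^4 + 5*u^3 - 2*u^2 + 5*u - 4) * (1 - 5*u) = -40*u^5 - 17*u^4 + 15*u^3 - 27*u^2 + 25*u - 4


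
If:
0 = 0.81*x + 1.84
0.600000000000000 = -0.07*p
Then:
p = -8.57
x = -2.27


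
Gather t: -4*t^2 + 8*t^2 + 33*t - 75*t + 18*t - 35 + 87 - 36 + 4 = 4*t^2 - 24*t + 20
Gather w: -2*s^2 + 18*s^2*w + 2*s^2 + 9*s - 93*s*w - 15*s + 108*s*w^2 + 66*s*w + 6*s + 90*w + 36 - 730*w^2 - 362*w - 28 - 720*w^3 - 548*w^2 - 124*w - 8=-720*w^3 + w^2*(108*s - 1278) + w*(18*s^2 - 27*s - 396)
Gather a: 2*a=2*a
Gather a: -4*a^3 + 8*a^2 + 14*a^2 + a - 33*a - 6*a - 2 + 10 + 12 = -4*a^3 + 22*a^2 - 38*a + 20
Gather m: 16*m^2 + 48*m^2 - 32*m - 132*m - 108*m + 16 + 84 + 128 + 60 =64*m^2 - 272*m + 288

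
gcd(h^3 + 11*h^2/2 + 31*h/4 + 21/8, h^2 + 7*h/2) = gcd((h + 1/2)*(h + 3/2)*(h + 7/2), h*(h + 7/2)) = h + 7/2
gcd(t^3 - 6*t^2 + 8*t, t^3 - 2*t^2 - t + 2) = t - 2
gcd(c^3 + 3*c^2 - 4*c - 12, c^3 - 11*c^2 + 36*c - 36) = c - 2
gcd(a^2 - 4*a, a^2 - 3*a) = a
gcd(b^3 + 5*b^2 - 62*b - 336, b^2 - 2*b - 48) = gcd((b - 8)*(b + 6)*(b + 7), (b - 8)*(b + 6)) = b^2 - 2*b - 48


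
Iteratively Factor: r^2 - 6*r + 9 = (r - 3)*(r - 3)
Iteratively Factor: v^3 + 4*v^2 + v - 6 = (v + 2)*(v^2 + 2*v - 3) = (v - 1)*(v + 2)*(v + 3)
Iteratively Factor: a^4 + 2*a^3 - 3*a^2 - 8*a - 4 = (a + 1)*(a^3 + a^2 - 4*a - 4) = (a - 2)*(a + 1)*(a^2 + 3*a + 2) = (a - 2)*(a + 1)^2*(a + 2)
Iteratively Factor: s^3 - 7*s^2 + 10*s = (s - 2)*(s^2 - 5*s) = (s - 5)*(s - 2)*(s)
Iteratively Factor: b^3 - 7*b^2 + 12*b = (b - 4)*(b^2 - 3*b) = b*(b - 4)*(b - 3)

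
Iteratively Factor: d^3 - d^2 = (d - 1)*(d^2) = d*(d - 1)*(d)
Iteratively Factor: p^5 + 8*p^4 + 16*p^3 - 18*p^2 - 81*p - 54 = (p + 3)*(p^4 + 5*p^3 + p^2 - 21*p - 18) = (p + 3)^2*(p^3 + 2*p^2 - 5*p - 6) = (p - 2)*(p + 3)^2*(p^2 + 4*p + 3) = (p - 2)*(p + 3)^3*(p + 1)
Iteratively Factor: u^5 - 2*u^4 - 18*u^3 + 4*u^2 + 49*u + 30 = (u + 3)*(u^4 - 5*u^3 - 3*u^2 + 13*u + 10) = (u + 1)*(u + 3)*(u^3 - 6*u^2 + 3*u + 10) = (u + 1)^2*(u + 3)*(u^2 - 7*u + 10) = (u - 5)*(u + 1)^2*(u + 3)*(u - 2)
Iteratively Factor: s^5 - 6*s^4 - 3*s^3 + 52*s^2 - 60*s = (s - 2)*(s^4 - 4*s^3 - 11*s^2 + 30*s) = (s - 2)^2*(s^3 - 2*s^2 - 15*s) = (s - 2)^2*(s + 3)*(s^2 - 5*s) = s*(s - 2)^2*(s + 3)*(s - 5)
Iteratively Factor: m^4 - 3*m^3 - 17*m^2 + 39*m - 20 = (m + 4)*(m^3 - 7*m^2 + 11*m - 5) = (m - 1)*(m + 4)*(m^2 - 6*m + 5) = (m - 5)*(m - 1)*(m + 4)*(m - 1)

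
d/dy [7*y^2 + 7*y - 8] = 14*y + 7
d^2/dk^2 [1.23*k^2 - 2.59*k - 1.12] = 2.46000000000000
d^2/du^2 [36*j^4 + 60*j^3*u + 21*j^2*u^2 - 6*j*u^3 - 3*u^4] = 42*j^2 - 36*j*u - 36*u^2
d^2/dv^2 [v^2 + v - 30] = 2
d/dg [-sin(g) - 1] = -cos(g)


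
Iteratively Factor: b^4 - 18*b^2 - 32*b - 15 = (b + 1)*(b^3 - b^2 - 17*b - 15) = (b + 1)*(b + 3)*(b^2 - 4*b - 5) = (b + 1)^2*(b + 3)*(b - 5)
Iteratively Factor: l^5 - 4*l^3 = (l + 2)*(l^4 - 2*l^3) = l*(l + 2)*(l^3 - 2*l^2) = l^2*(l + 2)*(l^2 - 2*l) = l^2*(l - 2)*(l + 2)*(l)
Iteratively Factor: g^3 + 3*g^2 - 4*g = (g)*(g^2 + 3*g - 4) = g*(g - 1)*(g + 4)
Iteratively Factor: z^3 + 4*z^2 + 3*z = (z)*(z^2 + 4*z + 3) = z*(z + 3)*(z + 1)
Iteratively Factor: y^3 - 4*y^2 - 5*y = (y)*(y^2 - 4*y - 5) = y*(y + 1)*(y - 5)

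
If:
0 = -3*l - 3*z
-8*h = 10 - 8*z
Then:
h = z - 5/4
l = -z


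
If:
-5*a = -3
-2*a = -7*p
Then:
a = 3/5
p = 6/35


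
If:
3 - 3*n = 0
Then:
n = 1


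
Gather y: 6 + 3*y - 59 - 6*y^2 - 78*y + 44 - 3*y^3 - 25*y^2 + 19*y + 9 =-3*y^3 - 31*y^2 - 56*y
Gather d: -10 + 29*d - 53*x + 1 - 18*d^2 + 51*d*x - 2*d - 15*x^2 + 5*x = -18*d^2 + d*(51*x + 27) - 15*x^2 - 48*x - 9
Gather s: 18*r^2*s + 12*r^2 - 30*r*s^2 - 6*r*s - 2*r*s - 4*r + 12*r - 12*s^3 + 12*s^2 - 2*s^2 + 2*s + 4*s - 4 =12*r^2 + 8*r - 12*s^3 + s^2*(10 - 30*r) + s*(18*r^2 - 8*r + 6) - 4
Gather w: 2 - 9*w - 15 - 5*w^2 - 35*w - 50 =-5*w^2 - 44*w - 63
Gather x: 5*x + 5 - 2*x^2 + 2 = -2*x^2 + 5*x + 7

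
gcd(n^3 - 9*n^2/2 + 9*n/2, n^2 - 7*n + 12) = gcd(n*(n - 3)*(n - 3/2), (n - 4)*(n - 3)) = n - 3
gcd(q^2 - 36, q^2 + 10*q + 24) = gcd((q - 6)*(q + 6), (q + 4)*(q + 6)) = q + 6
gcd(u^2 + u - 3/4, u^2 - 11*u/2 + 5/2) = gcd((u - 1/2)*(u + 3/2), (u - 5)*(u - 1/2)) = u - 1/2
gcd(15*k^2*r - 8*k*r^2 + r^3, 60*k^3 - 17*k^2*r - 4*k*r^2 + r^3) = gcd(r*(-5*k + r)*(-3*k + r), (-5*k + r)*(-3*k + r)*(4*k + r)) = 15*k^2 - 8*k*r + r^2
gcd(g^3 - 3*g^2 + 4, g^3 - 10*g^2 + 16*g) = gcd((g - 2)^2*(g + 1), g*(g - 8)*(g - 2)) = g - 2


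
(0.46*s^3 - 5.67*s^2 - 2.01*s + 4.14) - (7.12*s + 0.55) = 0.46*s^3 - 5.67*s^2 - 9.13*s + 3.59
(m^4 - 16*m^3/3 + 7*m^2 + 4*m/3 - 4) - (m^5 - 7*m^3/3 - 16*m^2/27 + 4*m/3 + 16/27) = -m^5 + m^4 - 3*m^3 + 205*m^2/27 - 124/27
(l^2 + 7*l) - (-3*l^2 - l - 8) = 4*l^2 + 8*l + 8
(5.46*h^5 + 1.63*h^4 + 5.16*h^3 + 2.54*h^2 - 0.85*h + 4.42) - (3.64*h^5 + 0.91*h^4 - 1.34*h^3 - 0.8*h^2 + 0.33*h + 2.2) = 1.82*h^5 + 0.72*h^4 + 6.5*h^3 + 3.34*h^2 - 1.18*h + 2.22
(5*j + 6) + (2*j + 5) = 7*j + 11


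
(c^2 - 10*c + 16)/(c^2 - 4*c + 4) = (c - 8)/(c - 2)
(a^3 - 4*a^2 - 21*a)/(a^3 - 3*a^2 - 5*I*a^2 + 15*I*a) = (a^2 - 4*a - 21)/(a^2 - 3*a - 5*I*a + 15*I)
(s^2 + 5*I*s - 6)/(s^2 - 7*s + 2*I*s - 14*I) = (s + 3*I)/(s - 7)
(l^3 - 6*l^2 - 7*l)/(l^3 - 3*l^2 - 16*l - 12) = l*(l - 7)/(l^2 - 4*l - 12)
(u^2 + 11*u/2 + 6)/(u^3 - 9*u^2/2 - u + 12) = (u + 4)/(u^2 - 6*u + 8)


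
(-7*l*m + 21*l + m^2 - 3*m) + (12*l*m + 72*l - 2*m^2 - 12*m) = 5*l*m + 93*l - m^2 - 15*m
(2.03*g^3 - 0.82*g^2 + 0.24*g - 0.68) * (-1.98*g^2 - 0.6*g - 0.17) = -4.0194*g^5 + 0.4056*g^4 - 0.3283*g^3 + 1.3418*g^2 + 0.3672*g + 0.1156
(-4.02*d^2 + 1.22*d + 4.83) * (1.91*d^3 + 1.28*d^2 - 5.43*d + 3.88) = -7.6782*d^5 - 2.8154*d^4 + 32.6155*d^3 - 16.0398*d^2 - 21.4933*d + 18.7404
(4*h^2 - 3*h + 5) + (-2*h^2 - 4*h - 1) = 2*h^2 - 7*h + 4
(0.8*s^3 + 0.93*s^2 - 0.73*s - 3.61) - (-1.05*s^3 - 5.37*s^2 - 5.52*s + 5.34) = 1.85*s^3 + 6.3*s^2 + 4.79*s - 8.95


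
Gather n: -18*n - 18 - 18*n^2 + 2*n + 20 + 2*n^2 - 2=-16*n^2 - 16*n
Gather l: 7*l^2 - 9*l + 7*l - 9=7*l^2 - 2*l - 9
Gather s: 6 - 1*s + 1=7 - s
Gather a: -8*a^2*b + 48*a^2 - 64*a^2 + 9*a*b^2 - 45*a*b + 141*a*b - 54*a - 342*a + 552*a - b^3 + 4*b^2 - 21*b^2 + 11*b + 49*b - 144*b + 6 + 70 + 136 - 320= a^2*(-8*b - 16) + a*(9*b^2 + 96*b + 156) - b^3 - 17*b^2 - 84*b - 108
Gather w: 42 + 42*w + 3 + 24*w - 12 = 66*w + 33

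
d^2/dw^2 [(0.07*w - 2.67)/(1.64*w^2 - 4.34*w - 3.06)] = ((9.3652 - 0.6888*w)*(-1.64*w^2 + 4.34*w + 3.06) - (0.07*w - 2.67)*(3.28*w - 4.34)*(6.56*w - 8.68))/(-1.64*w^2 + 4.34*w + 3.06)^3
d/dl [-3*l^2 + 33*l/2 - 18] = 33/2 - 6*l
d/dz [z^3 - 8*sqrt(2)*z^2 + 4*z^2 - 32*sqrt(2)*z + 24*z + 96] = 3*z^2 - 16*sqrt(2)*z + 8*z - 32*sqrt(2) + 24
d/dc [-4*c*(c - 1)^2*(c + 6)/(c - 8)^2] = 8*(-c^4 + 14*c^3 + 48*c^2 - 85*c + 24)/(c^3 - 24*c^2 + 192*c - 512)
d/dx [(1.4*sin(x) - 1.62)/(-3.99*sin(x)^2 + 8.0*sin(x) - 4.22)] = (5.586*sin(x)^2 - 12.9276*sin(x) + 7.052)*cos(x)/(15.9201*sin(x)^4 - 63.84*sin(x)^3 + 97.6756*sin(x)^2 - 67.52*sin(x) + 17.8084)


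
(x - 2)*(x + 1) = x^2 - x - 2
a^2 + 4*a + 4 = (a + 2)^2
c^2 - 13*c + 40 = (c - 8)*(c - 5)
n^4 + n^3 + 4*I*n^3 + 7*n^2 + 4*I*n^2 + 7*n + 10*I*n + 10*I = (n + 1)*(n - 2*I)*(n + I)*(n + 5*I)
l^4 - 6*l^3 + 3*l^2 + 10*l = l*(l - 5)*(l - 2)*(l + 1)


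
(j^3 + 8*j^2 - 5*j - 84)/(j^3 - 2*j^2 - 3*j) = (j^2 + 11*j + 28)/(j*(j + 1))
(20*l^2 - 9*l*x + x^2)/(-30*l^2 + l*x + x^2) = (-4*l + x)/(6*l + x)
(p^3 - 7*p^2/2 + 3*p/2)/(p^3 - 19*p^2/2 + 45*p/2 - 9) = p/(p - 6)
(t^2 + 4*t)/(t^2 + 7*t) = (t + 4)/(t + 7)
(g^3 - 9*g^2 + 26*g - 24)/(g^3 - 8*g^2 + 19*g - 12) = (g - 2)/(g - 1)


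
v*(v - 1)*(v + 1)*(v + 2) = v^4 + 2*v^3 - v^2 - 2*v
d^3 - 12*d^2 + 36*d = d*(d - 6)^2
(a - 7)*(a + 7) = a^2 - 49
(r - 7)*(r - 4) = r^2 - 11*r + 28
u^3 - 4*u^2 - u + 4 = (u - 4)*(u - 1)*(u + 1)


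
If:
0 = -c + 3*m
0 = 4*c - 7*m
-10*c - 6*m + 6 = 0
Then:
No Solution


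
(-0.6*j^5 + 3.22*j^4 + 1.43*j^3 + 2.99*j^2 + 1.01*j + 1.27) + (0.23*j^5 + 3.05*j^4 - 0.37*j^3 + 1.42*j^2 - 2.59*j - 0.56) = -0.37*j^5 + 6.27*j^4 + 1.06*j^3 + 4.41*j^2 - 1.58*j + 0.71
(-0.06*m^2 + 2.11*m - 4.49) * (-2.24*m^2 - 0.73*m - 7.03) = 0.1344*m^4 - 4.6826*m^3 + 8.9391*m^2 - 11.5556*m + 31.5647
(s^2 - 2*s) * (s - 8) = s^3 - 10*s^2 + 16*s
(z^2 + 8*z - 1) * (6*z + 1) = 6*z^3 + 49*z^2 + 2*z - 1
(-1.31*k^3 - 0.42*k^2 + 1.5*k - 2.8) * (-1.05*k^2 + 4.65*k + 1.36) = 1.3755*k^5 - 5.6505*k^4 - 5.3096*k^3 + 9.3438*k^2 - 10.98*k - 3.808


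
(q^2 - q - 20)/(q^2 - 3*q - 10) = (q + 4)/(q + 2)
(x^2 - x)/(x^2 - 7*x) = (x - 1)/(x - 7)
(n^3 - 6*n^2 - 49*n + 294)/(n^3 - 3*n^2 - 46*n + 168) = (n - 7)/(n - 4)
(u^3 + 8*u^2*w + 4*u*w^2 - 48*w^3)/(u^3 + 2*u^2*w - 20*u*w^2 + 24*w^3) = (u + 4*w)/(u - 2*w)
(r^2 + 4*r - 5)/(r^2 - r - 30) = (r - 1)/(r - 6)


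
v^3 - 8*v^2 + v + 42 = (v - 7)*(v - 3)*(v + 2)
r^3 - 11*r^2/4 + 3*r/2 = r*(r - 2)*(r - 3/4)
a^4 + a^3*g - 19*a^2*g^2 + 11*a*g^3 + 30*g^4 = (a - 3*g)*(a - 2*g)*(a + g)*(a + 5*g)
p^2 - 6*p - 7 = (p - 7)*(p + 1)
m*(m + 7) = m^2 + 7*m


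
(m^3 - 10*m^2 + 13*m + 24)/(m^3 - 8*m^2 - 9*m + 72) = (m + 1)/(m + 3)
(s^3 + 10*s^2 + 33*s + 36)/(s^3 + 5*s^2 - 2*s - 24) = (s + 3)/(s - 2)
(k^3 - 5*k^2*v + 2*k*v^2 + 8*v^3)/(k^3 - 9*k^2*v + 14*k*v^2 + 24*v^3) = (-k + 2*v)/(-k + 6*v)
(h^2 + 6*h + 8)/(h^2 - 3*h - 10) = (h + 4)/(h - 5)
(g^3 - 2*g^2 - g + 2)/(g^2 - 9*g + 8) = (g^2 - g - 2)/(g - 8)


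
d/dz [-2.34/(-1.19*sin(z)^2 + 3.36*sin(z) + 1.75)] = (7.8624 - 5.5692*sin(z))*cos(z)/(-1.19*sin(z)^2 + 3.36*sin(z) + 1.75)^2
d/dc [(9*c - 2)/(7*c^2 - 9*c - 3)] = (-63*c^2 + 28*c - 45)/(49*c^4 - 126*c^3 + 39*c^2 + 54*c + 9)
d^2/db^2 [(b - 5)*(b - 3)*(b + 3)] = 6*b - 10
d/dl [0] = 0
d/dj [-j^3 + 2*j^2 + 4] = j*(4 - 3*j)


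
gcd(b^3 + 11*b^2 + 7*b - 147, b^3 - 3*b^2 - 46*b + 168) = b + 7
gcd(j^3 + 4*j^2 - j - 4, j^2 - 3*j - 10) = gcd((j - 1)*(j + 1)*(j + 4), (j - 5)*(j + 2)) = 1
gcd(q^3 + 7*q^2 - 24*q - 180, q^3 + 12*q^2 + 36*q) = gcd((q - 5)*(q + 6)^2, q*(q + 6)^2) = q^2 + 12*q + 36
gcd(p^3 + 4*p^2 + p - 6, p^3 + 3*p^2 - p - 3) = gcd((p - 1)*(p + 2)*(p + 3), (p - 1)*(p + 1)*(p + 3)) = p^2 + 2*p - 3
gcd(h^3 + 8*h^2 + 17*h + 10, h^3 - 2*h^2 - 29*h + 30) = h + 5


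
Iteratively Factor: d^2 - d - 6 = (d + 2)*(d - 3)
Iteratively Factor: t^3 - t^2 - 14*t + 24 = (t - 2)*(t^2 + t - 12) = (t - 3)*(t - 2)*(t + 4)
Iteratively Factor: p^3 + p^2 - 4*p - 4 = (p + 1)*(p^2 - 4) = (p - 2)*(p + 1)*(p + 2)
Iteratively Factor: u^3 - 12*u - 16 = (u - 4)*(u^2 + 4*u + 4) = (u - 4)*(u + 2)*(u + 2)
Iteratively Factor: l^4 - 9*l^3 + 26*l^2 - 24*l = (l - 2)*(l^3 - 7*l^2 + 12*l) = l*(l - 2)*(l^2 - 7*l + 12) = l*(l - 4)*(l - 2)*(l - 3)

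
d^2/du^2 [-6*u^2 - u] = -12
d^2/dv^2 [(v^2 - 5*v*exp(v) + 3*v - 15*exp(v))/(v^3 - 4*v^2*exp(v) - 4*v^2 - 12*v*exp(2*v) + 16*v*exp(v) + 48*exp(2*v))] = (2*((v^2 - 5*v*exp(v) + 3*v - 15*exp(v))*(2*v^2*exp(v) + 24*v*exp(2*v) - 3*v - 72*exp(2*v) - 12*exp(v) + 4) + (5*v*exp(v) - 2*v + 20*exp(v) - 3)*(-4*v^2*exp(v) + 3*v^2 - 24*v*exp(2*v) + 8*v*exp(v) - 8*v + 84*exp(2*v) + 16*exp(v)))*(v^3 - 4*v^2*exp(v) - 4*v^2 - 12*v*exp(2*v) + 16*v*exp(v) + 48*exp(2*v)) + (-5*v*exp(v) - 25*exp(v) + 2)*(v^3 - 4*v^2*exp(v) - 4*v^2 - 12*v*exp(2*v) + 16*v*exp(v) + 48*exp(2*v))^2 + 2*(v^2 - 5*v*exp(v) + 3*v - 15*exp(v))*(-4*v^2*exp(v) + 3*v^2 - 24*v*exp(2*v) + 8*v*exp(v) - 8*v + 84*exp(2*v) + 16*exp(v))^2)/(v^3 - 4*v^2*exp(v) - 4*v^2 - 12*v*exp(2*v) + 16*v*exp(v) + 48*exp(2*v))^3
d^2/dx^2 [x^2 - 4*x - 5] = 2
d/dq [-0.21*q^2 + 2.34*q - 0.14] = 2.34 - 0.42*q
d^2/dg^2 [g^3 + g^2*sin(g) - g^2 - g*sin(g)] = -g^2*sin(g) + g*sin(g) + 4*g*cos(g) + 6*g - 2*sqrt(2)*cos(g + pi/4) - 2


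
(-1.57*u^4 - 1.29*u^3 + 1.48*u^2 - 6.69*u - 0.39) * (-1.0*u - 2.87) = 1.57*u^5 + 5.7959*u^4 + 2.2223*u^3 + 2.4424*u^2 + 19.5903*u + 1.1193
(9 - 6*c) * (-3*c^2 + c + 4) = 18*c^3 - 33*c^2 - 15*c + 36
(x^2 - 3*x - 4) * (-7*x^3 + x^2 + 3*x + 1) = -7*x^5 + 22*x^4 + 28*x^3 - 12*x^2 - 15*x - 4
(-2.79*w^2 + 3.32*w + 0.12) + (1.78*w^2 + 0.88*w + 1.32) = -1.01*w^2 + 4.2*w + 1.44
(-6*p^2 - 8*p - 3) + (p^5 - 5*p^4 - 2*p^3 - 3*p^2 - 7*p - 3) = p^5 - 5*p^4 - 2*p^3 - 9*p^2 - 15*p - 6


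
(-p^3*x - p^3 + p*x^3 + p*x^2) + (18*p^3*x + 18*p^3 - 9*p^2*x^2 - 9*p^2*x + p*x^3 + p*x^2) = 17*p^3*x + 17*p^3 - 9*p^2*x^2 - 9*p^2*x + 2*p*x^3 + 2*p*x^2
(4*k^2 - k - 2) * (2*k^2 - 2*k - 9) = 8*k^4 - 10*k^3 - 38*k^2 + 13*k + 18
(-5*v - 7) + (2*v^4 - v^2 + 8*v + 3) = 2*v^4 - v^2 + 3*v - 4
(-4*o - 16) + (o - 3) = -3*o - 19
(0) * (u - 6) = 0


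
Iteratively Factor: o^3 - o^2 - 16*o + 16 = (o - 1)*(o^2 - 16) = (o - 1)*(o + 4)*(o - 4)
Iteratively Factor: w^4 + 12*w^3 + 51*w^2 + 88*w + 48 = (w + 3)*(w^3 + 9*w^2 + 24*w + 16) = (w + 1)*(w + 3)*(w^2 + 8*w + 16) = (w + 1)*(w + 3)*(w + 4)*(w + 4)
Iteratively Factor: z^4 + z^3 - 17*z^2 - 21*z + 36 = (z - 4)*(z^3 + 5*z^2 + 3*z - 9) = (z - 4)*(z + 3)*(z^2 + 2*z - 3) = (z - 4)*(z + 3)^2*(z - 1)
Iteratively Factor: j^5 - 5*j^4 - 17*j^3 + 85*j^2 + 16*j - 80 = (j - 4)*(j^4 - j^3 - 21*j^2 + j + 20) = (j - 4)*(j + 4)*(j^3 - 5*j^2 - j + 5) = (j - 5)*(j - 4)*(j + 4)*(j^2 - 1) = (j - 5)*(j - 4)*(j - 1)*(j + 4)*(j + 1)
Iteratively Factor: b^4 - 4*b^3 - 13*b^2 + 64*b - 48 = (b - 4)*(b^3 - 13*b + 12) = (b - 4)*(b - 3)*(b^2 + 3*b - 4) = (b - 4)*(b - 3)*(b + 4)*(b - 1)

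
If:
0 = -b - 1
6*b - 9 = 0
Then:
No Solution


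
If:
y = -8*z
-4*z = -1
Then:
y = -2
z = 1/4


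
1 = 1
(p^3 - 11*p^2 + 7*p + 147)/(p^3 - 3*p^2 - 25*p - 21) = (p - 7)/(p + 1)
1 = 1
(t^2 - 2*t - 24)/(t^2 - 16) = (t - 6)/(t - 4)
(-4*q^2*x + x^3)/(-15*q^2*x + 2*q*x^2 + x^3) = (-4*q^2 + x^2)/(-15*q^2 + 2*q*x + x^2)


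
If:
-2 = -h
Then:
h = 2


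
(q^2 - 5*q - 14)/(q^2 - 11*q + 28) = (q + 2)/(q - 4)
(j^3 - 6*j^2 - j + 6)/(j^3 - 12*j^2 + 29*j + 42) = (j - 1)/(j - 7)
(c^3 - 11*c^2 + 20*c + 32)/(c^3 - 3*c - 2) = (c^2 - 12*c + 32)/(c^2 - c - 2)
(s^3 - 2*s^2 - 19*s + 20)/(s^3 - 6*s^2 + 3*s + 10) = (s^2 + 3*s - 4)/(s^2 - s - 2)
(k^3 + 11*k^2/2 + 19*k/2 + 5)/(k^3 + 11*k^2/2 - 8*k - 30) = (2*k^2 + 7*k + 5)/(2*k^2 + 7*k - 30)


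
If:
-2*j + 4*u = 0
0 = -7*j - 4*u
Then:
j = 0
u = 0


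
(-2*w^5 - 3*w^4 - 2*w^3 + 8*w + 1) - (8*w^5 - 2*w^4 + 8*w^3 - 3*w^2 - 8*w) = -10*w^5 - w^4 - 10*w^3 + 3*w^2 + 16*w + 1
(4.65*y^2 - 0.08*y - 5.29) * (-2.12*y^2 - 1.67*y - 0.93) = -9.858*y^4 - 7.5959*y^3 + 7.0239*y^2 + 8.9087*y + 4.9197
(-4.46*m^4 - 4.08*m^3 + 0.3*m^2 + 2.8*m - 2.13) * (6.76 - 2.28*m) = 10.1688*m^5 - 20.8472*m^4 - 28.2648*m^3 - 4.356*m^2 + 23.7844*m - 14.3988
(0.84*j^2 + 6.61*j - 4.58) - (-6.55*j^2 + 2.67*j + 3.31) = 7.39*j^2 + 3.94*j - 7.89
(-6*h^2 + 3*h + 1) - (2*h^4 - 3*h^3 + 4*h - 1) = -2*h^4 + 3*h^3 - 6*h^2 - h + 2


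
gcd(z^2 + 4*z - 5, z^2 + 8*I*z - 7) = 1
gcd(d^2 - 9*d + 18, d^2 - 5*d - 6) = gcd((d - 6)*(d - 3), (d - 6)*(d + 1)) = d - 6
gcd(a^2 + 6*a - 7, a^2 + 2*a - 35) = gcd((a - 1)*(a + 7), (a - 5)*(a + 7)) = a + 7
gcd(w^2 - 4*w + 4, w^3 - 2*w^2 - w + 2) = w - 2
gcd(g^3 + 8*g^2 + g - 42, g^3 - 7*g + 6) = g^2 + g - 6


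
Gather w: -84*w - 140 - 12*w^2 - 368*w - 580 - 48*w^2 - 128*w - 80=-60*w^2 - 580*w - 800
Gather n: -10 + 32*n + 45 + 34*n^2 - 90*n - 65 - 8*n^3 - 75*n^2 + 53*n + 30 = -8*n^3 - 41*n^2 - 5*n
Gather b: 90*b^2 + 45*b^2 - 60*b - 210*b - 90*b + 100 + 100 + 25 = 135*b^2 - 360*b + 225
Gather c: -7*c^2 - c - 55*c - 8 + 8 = -7*c^2 - 56*c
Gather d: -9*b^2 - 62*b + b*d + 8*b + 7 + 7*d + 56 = -9*b^2 - 54*b + d*(b + 7) + 63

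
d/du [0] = 0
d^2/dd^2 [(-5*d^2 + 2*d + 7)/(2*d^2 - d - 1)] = 4*(-d^3 + 27*d^2 - 15*d + 7)/(8*d^6 - 12*d^5 - 6*d^4 + 11*d^3 + 3*d^2 - 3*d - 1)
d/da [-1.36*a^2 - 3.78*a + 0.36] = -2.72*a - 3.78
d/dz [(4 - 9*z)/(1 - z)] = -5/(z - 1)^2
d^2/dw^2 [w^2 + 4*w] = 2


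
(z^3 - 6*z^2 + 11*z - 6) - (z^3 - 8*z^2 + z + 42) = 2*z^2 + 10*z - 48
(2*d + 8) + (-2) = 2*d + 6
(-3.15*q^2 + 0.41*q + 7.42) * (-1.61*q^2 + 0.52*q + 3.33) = 5.0715*q^4 - 2.2981*q^3 - 22.2225*q^2 + 5.2237*q + 24.7086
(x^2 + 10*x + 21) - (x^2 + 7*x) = 3*x + 21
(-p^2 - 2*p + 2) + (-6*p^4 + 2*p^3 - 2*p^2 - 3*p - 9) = -6*p^4 + 2*p^3 - 3*p^2 - 5*p - 7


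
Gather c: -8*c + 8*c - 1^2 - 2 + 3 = 0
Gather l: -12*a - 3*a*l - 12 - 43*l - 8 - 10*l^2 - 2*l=-12*a - 10*l^2 + l*(-3*a - 45) - 20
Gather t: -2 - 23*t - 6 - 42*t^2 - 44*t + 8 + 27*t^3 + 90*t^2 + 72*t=27*t^3 + 48*t^2 + 5*t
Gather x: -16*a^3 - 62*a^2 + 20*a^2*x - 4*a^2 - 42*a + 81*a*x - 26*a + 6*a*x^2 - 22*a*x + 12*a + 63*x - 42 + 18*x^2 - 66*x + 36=-16*a^3 - 66*a^2 - 56*a + x^2*(6*a + 18) + x*(20*a^2 + 59*a - 3) - 6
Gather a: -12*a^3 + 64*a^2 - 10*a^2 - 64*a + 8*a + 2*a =-12*a^3 + 54*a^2 - 54*a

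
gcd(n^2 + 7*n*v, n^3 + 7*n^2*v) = n^2 + 7*n*v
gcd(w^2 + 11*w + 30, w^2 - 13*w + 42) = 1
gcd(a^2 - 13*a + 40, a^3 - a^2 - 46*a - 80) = a - 8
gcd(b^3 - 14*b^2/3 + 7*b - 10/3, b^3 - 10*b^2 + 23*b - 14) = b^2 - 3*b + 2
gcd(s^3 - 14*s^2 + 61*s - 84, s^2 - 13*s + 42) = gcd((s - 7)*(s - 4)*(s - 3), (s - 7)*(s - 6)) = s - 7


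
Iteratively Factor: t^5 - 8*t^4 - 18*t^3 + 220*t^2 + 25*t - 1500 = (t - 5)*(t^4 - 3*t^3 - 33*t^2 + 55*t + 300) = (t - 5)*(t + 3)*(t^3 - 6*t^2 - 15*t + 100) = (t - 5)^2*(t + 3)*(t^2 - t - 20) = (t - 5)^2*(t + 3)*(t + 4)*(t - 5)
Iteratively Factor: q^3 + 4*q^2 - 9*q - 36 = (q - 3)*(q^2 + 7*q + 12) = (q - 3)*(q + 4)*(q + 3)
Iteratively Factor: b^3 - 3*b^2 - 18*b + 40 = (b - 5)*(b^2 + 2*b - 8) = (b - 5)*(b - 2)*(b + 4)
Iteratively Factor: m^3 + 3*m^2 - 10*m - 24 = (m - 3)*(m^2 + 6*m + 8) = (m - 3)*(m + 2)*(m + 4)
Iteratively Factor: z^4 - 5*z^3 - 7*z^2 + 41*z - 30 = (z - 5)*(z^3 - 7*z + 6) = (z - 5)*(z - 2)*(z^2 + 2*z - 3) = (z - 5)*(z - 2)*(z + 3)*(z - 1)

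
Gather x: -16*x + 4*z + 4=-16*x + 4*z + 4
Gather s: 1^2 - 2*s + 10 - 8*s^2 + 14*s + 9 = -8*s^2 + 12*s + 20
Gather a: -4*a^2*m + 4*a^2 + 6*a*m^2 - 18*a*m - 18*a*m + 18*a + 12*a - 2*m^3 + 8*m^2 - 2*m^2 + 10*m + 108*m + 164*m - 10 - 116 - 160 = a^2*(4 - 4*m) + a*(6*m^2 - 36*m + 30) - 2*m^3 + 6*m^2 + 282*m - 286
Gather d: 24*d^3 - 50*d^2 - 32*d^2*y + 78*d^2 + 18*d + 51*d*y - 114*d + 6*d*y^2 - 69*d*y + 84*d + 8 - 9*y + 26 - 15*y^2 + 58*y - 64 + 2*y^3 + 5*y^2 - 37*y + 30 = 24*d^3 + d^2*(28 - 32*y) + d*(6*y^2 - 18*y - 12) + 2*y^3 - 10*y^2 + 12*y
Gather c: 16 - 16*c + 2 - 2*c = 18 - 18*c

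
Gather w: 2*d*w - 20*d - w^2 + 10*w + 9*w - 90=-20*d - w^2 + w*(2*d + 19) - 90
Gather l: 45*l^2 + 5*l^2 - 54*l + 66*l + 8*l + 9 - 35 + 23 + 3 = 50*l^2 + 20*l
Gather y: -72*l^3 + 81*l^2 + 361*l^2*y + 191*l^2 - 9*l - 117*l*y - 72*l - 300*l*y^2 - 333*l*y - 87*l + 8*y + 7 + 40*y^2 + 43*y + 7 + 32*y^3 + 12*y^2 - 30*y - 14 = -72*l^3 + 272*l^2 - 168*l + 32*y^3 + y^2*(52 - 300*l) + y*(361*l^2 - 450*l + 21)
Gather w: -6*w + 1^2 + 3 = 4 - 6*w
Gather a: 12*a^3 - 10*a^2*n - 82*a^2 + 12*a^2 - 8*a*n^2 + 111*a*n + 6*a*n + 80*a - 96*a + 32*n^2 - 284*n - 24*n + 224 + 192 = 12*a^3 + a^2*(-10*n - 70) + a*(-8*n^2 + 117*n - 16) + 32*n^2 - 308*n + 416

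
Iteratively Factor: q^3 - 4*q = (q)*(q^2 - 4) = q*(q + 2)*(q - 2)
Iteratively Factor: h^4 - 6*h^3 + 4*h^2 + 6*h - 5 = (h - 1)*(h^3 - 5*h^2 - h + 5) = (h - 1)*(h + 1)*(h^2 - 6*h + 5) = (h - 5)*(h - 1)*(h + 1)*(h - 1)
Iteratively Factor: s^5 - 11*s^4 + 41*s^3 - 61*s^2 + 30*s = (s - 5)*(s^4 - 6*s^3 + 11*s^2 - 6*s) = s*(s - 5)*(s^3 - 6*s^2 + 11*s - 6) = s*(s - 5)*(s - 3)*(s^2 - 3*s + 2) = s*(s - 5)*(s - 3)*(s - 1)*(s - 2)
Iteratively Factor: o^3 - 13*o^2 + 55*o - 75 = (o - 5)*(o^2 - 8*o + 15) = (o - 5)^2*(o - 3)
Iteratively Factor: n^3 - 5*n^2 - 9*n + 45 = (n - 5)*(n^2 - 9) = (n - 5)*(n + 3)*(n - 3)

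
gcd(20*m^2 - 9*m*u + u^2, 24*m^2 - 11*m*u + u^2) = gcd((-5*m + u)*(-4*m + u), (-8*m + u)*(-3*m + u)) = 1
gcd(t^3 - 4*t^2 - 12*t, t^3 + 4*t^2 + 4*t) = t^2 + 2*t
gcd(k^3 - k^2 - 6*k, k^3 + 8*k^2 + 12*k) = k^2 + 2*k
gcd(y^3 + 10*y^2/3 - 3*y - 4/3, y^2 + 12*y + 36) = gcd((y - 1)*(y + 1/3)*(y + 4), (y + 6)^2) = 1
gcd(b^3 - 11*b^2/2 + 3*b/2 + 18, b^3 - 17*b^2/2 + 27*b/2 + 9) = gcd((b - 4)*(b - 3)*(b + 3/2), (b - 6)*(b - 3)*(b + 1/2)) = b - 3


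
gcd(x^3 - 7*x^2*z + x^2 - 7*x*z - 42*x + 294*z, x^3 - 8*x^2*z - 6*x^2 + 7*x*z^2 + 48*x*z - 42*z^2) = x^2 - 7*x*z - 6*x + 42*z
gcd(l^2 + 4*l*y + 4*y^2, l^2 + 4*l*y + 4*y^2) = l^2 + 4*l*y + 4*y^2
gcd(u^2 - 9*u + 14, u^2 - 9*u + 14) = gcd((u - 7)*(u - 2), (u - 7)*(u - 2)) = u^2 - 9*u + 14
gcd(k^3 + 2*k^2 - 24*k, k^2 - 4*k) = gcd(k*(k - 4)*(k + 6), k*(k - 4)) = k^2 - 4*k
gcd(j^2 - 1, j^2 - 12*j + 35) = 1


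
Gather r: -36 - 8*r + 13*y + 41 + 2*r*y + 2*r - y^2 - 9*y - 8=r*(2*y - 6) - y^2 + 4*y - 3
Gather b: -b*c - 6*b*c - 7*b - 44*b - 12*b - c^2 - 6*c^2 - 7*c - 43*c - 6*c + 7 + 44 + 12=b*(-7*c - 63) - 7*c^2 - 56*c + 63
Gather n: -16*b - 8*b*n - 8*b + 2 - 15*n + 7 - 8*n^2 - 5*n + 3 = -24*b - 8*n^2 + n*(-8*b - 20) + 12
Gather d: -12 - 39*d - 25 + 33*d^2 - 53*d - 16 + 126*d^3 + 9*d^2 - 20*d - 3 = 126*d^3 + 42*d^2 - 112*d - 56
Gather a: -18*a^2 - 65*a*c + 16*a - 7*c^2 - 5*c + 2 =-18*a^2 + a*(16 - 65*c) - 7*c^2 - 5*c + 2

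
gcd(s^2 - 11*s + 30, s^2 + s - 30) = s - 5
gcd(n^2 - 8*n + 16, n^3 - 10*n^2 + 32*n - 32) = n^2 - 8*n + 16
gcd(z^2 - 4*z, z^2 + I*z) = z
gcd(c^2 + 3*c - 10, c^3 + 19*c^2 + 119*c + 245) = c + 5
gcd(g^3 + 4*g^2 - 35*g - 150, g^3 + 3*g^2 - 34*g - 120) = g^2 - g - 30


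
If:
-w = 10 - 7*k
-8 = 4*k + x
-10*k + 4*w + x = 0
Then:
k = 24/7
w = 14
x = -152/7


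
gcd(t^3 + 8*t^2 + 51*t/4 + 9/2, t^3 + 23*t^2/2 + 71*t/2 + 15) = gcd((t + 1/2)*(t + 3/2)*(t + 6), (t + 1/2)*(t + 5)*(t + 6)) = t^2 + 13*t/2 + 3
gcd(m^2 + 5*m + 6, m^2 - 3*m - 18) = m + 3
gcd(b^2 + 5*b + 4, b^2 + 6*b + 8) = b + 4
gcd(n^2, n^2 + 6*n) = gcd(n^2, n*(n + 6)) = n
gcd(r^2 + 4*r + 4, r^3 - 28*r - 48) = r + 2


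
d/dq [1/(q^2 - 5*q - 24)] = (5 - 2*q)/(-q^2 + 5*q + 24)^2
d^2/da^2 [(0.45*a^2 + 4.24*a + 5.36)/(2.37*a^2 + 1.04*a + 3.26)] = (7.105427357601e-15*a^4 + 45.412992*a^3 + 159.778764*a^2 - 117.28656*a - 90.415864)/(13.312053*a^6 + 17.524728*a^5 + 62.623458*a^4 + 49.336352*a^3 + 86.140284*a^2 + 33.158112*a + 34.645976)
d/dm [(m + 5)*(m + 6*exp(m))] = m + (m + 5)*(6*exp(m) + 1) + 6*exp(m)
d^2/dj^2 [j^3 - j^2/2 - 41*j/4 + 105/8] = 6*j - 1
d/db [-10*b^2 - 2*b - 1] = -20*b - 2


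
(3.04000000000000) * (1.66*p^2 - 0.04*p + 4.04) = 5.0464*p^2 - 0.1216*p + 12.2816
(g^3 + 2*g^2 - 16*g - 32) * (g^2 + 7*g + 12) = g^5 + 9*g^4 + 10*g^3 - 120*g^2 - 416*g - 384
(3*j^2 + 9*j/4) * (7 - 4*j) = -12*j^3 + 12*j^2 + 63*j/4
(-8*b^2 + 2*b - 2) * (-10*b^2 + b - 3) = 80*b^4 - 28*b^3 + 46*b^2 - 8*b + 6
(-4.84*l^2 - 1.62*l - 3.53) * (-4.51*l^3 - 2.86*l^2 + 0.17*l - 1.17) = 21.8284*l^5 + 21.1486*l^4 + 19.7307*l^3 + 15.4832*l^2 + 1.2953*l + 4.1301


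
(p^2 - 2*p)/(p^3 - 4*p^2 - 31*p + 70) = p/(p^2 - 2*p - 35)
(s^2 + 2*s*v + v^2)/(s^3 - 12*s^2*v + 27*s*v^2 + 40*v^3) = (s + v)/(s^2 - 13*s*v + 40*v^2)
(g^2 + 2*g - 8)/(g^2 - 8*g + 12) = (g + 4)/(g - 6)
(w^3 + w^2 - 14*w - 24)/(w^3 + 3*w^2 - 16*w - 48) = (w + 2)/(w + 4)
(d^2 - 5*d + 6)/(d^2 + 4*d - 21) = (d - 2)/(d + 7)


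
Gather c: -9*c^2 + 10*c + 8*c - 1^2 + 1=-9*c^2 + 18*c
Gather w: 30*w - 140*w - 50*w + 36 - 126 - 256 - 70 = -160*w - 416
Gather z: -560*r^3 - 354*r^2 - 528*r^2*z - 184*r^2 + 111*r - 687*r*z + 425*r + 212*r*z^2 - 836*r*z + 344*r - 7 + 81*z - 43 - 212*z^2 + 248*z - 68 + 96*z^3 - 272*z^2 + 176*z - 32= -560*r^3 - 538*r^2 + 880*r + 96*z^3 + z^2*(212*r - 484) + z*(-528*r^2 - 1523*r + 505) - 150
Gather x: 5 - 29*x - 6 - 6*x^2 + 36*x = -6*x^2 + 7*x - 1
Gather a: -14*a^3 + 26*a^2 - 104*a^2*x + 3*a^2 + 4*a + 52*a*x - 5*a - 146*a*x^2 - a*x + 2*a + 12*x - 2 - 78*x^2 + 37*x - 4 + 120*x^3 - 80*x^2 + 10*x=-14*a^3 + a^2*(29 - 104*x) + a*(-146*x^2 + 51*x + 1) + 120*x^3 - 158*x^2 + 59*x - 6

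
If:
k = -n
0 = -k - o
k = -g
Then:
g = o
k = -o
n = o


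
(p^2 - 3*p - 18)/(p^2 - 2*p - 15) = (p - 6)/(p - 5)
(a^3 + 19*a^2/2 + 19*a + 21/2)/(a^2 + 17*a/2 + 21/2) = a + 1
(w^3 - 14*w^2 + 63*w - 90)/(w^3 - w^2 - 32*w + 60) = (w^2 - 9*w + 18)/(w^2 + 4*w - 12)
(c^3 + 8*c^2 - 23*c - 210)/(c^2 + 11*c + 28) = (c^2 + c - 30)/(c + 4)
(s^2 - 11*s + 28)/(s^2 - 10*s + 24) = (s - 7)/(s - 6)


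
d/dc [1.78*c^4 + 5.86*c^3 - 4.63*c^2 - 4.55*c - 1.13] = 7.12*c^3 + 17.58*c^2 - 9.26*c - 4.55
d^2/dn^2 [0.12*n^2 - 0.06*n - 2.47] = 0.240000000000000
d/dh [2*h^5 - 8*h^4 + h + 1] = 10*h^4 - 32*h^3 + 1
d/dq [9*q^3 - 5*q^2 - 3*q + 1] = 27*q^2 - 10*q - 3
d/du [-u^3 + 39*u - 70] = 39 - 3*u^2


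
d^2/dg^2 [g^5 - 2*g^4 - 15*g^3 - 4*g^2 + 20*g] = 20*g^3 - 24*g^2 - 90*g - 8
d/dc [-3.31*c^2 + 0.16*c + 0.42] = 0.16 - 6.62*c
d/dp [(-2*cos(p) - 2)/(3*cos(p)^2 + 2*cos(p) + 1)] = 2*(3*sin(p)^2 - 6*cos(p) - 4)*sin(p)/(3*cos(p)^2 + 2*cos(p) + 1)^2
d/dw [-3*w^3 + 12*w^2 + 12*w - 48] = -9*w^2 + 24*w + 12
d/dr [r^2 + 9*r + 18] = 2*r + 9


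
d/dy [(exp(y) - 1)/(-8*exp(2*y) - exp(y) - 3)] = (-(1 - exp(y))*(16*exp(y) + 1) - 8*exp(2*y) - exp(y) - 3)*exp(y)/(8*exp(2*y) + exp(y) + 3)^2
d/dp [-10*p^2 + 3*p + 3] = 3 - 20*p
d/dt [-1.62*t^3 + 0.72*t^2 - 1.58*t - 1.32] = -4.86*t^2 + 1.44*t - 1.58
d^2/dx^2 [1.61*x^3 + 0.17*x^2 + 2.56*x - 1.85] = 9.66*x + 0.34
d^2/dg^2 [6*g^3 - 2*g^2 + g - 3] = 36*g - 4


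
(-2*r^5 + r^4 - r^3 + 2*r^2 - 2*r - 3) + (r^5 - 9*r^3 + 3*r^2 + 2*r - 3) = -r^5 + r^4 - 10*r^3 + 5*r^2 - 6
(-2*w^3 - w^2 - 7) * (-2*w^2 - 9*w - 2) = 4*w^5 + 20*w^4 + 13*w^3 + 16*w^2 + 63*w + 14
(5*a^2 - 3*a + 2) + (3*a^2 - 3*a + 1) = 8*a^2 - 6*a + 3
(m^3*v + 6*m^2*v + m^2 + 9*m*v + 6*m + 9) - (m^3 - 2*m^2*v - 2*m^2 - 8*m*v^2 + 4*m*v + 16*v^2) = m^3*v - m^3 + 8*m^2*v + 3*m^2 + 8*m*v^2 + 5*m*v + 6*m - 16*v^2 + 9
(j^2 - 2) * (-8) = 16 - 8*j^2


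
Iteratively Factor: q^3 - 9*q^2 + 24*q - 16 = (q - 4)*(q^2 - 5*q + 4) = (q - 4)^2*(q - 1)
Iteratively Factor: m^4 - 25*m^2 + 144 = (m + 3)*(m^3 - 3*m^2 - 16*m + 48) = (m - 3)*(m + 3)*(m^2 - 16) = (m - 4)*(m - 3)*(m + 3)*(m + 4)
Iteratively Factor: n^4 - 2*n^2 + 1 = (n - 1)*(n^3 + n^2 - n - 1) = (n - 1)*(n + 1)*(n^2 - 1) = (n - 1)*(n + 1)^2*(n - 1)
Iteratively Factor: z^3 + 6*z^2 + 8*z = (z + 4)*(z^2 + 2*z) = (z + 2)*(z + 4)*(z)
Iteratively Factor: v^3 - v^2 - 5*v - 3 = (v + 1)*(v^2 - 2*v - 3) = (v + 1)^2*(v - 3)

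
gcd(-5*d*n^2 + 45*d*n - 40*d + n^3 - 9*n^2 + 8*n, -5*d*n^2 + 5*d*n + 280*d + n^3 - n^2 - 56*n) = 5*d*n - 40*d - n^2 + 8*n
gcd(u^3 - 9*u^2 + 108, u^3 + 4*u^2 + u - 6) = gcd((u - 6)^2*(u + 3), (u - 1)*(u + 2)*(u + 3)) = u + 3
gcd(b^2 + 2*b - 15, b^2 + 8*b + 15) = b + 5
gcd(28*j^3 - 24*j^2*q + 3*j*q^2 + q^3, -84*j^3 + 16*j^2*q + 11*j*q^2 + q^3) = -14*j^2 + 5*j*q + q^2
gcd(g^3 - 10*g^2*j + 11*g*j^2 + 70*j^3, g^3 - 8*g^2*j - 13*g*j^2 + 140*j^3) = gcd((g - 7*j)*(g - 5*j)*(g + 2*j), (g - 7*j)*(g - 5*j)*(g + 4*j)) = g^2 - 12*g*j + 35*j^2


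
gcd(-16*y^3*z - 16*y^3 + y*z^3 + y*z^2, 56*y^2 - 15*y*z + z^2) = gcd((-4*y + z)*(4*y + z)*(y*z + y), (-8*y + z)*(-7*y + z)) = 1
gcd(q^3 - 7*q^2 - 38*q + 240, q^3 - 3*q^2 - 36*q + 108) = q + 6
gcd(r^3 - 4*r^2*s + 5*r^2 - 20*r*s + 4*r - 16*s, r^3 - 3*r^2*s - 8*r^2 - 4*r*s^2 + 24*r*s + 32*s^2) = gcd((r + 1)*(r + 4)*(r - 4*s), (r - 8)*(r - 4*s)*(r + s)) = r - 4*s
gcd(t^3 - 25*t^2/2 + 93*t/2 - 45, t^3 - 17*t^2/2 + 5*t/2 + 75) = t^2 - 11*t + 30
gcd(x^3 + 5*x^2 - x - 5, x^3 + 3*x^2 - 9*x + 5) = x^2 + 4*x - 5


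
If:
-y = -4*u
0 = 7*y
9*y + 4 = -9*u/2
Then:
No Solution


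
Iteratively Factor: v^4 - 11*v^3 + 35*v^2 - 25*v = (v - 5)*(v^3 - 6*v^2 + 5*v) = (v - 5)^2*(v^2 - v) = (v - 5)^2*(v - 1)*(v)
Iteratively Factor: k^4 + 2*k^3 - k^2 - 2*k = (k - 1)*(k^3 + 3*k^2 + 2*k) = (k - 1)*(k + 1)*(k^2 + 2*k) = k*(k - 1)*(k + 1)*(k + 2)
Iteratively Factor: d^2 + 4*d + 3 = (d + 1)*(d + 3)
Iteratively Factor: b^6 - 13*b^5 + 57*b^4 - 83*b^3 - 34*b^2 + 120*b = (b - 3)*(b^5 - 10*b^4 + 27*b^3 - 2*b^2 - 40*b) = (b - 4)*(b - 3)*(b^4 - 6*b^3 + 3*b^2 + 10*b) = (b - 5)*(b - 4)*(b - 3)*(b^3 - b^2 - 2*b) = (b - 5)*(b - 4)*(b - 3)*(b - 2)*(b^2 + b) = (b - 5)*(b - 4)*(b - 3)*(b - 2)*(b + 1)*(b)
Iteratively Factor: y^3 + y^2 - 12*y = (y - 3)*(y^2 + 4*y) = y*(y - 3)*(y + 4)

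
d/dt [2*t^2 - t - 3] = 4*t - 1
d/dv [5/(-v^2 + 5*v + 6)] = 5*(2*v - 5)/(-v^2 + 5*v + 6)^2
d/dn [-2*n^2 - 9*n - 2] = -4*n - 9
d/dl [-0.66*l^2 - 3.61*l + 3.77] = -1.32*l - 3.61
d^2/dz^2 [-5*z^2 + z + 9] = -10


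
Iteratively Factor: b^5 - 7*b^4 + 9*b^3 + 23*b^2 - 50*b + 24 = (b - 1)*(b^4 - 6*b^3 + 3*b^2 + 26*b - 24) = (b - 4)*(b - 1)*(b^3 - 2*b^2 - 5*b + 6) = (b - 4)*(b - 1)*(b + 2)*(b^2 - 4*b + 3) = (b - 4)*(b - 3)*(b - 1)*(b + 2)*(b - 1)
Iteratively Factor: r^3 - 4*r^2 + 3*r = (r - 1)*(r^2 - 3*r) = (r - 3)*(r - 1)*(r)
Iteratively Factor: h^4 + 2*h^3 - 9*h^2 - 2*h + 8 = (h - 1)*(h^3 + 3*h^2 - 6*h - 8) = (h - 1)*(h + 4)*(h^2 - h - 2) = (h - 1)*(h + 1)*(h + 4)*(h - 2)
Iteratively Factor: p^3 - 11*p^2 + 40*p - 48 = (p - 4)*(p^2 - 7*p + 12) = (p - 4)*(p - 3)*(p - 4)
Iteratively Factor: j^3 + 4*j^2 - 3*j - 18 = (j - 2)*(j^2 + 6*j + 9) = (j - 2)*(j + 3)*(j + 3)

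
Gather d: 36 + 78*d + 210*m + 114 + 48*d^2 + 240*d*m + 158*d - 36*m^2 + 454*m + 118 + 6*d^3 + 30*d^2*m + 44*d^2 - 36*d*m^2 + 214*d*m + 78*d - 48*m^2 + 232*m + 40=6*d^3 + d^2*(30*m + 92) + d*(-36*m^2 + 454*m + 314) - 84*m^2 + 896*m + 308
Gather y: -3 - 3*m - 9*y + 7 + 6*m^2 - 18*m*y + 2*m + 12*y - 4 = 6*m^2 - m + y*(3 - 18*m)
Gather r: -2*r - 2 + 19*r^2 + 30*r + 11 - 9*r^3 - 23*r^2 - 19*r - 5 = -9*r^3 - 4*r^2 + 9*r + 4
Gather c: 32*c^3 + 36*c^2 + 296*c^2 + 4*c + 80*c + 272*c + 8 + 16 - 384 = 32*c^3 + 332*c^2 + 356*c - 360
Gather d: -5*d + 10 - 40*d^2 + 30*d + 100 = -40*d^2 + 25*d + 110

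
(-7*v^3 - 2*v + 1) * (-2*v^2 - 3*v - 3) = 14*v^5 + 21*v^4 + 25*v^3 + 4*v^2 + 3*v - 3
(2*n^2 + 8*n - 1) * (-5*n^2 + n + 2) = -10*n^4 - 38*n^3 + 17*n^2 + 15*n - 2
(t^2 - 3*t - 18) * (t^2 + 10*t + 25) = t^4 + 7*t^3 - 23*t^2 - 255*t - 450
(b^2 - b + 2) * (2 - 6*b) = -6*b^3 + 8*b^2 - 14*b + 4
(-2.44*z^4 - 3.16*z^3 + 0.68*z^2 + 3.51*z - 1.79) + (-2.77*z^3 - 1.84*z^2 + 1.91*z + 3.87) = -2.44*z^4 - 5.93*z^3 - 1.16*z^2 + 5.42*z + 2.08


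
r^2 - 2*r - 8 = (r - 4)*(r + 2)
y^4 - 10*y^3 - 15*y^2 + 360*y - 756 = (y - 7)*(y - 6)*(y - 3)*(y + 6)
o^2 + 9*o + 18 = (o + 3)*(o + 6)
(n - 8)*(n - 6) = n^2 - 14*n + 48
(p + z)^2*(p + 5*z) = p^3 + 7*p^2*z + 11*p*z^2 + 5*z^3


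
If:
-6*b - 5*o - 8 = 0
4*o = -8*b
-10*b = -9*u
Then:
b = 2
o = -4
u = 20/9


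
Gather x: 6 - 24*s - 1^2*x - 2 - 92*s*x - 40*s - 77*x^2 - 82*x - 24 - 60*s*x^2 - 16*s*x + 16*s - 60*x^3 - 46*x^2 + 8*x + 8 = -48*s - 60*x^3 + x^2*(-60*s - 123) + x*(-108*s - 75) - 12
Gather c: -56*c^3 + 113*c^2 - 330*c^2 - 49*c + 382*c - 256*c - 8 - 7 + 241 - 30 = -56*c^3 - 217*c^2 + 77*c + 196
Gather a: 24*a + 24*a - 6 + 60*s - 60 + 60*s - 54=48*a + 120*s - 120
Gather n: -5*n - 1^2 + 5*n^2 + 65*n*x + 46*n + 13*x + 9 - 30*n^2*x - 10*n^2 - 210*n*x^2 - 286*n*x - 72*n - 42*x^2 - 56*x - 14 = n^2*(-30*x - 5) + n*(-210*x^2 - 221*x - 31) - 42*x^2 - 43*x - 6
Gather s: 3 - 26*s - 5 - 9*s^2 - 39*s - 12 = -9*s^2 - 65*s - 14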